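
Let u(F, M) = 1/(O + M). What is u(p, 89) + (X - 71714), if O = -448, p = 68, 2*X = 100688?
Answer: -7671831/359 ≈ -21370.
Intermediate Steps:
X = 50344 (X = (½)*100688 = 50344)
u(F, M) = 1/(-448 + M)
u(p, 89) + (X - 71714) = 1/(-448 + 89) + (50344 - 71714) = 1/(-359) - 21370 = -1/359 - 21370 = -7671831/359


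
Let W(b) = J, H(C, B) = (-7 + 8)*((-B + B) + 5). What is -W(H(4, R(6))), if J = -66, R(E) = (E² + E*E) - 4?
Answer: 66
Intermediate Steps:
R(E) = -4 + 2*E² (R(E) = (E² + E²) - 4 = 2*E² - 4 = -4 + 2*E²)
H(C, B) = 5 (H(C, B) = 1*(0 + 5) = 1*5 = 5)
W(b) = -66
-W(H(4, R(6))) = -1*(-66) = 66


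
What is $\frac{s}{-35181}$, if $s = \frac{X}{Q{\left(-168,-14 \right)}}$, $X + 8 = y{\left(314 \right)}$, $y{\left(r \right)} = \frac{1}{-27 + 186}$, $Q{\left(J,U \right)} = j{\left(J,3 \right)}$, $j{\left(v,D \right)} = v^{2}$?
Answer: $\frac{1271}{157878818496} \approx 8.0505 \cdot 10^{-9}$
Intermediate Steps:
$Q{\left(J,U \right)} = J^{2}$
$y{\left(r \right)} = \frac{1}{159}$
$X = - \frac{1271}{159}$ ($X = -8 + \frac{1}{159} = - \frac{1271}{159} \approx -7.9937$)
$s = - \frac{1271}{4487616}$ ($s = - \frac{1271}{159 \left(-168\right)^{2}} = - \frac{1271}{159 \cdot 28224} = \left(- \frac{1271}{159}\right) \frac{1}{28224} = - \frac{1271}{4487616} \approx -0.00028322$)
$\frac{s}{-35181} = - \frac{1271}{4487616 \left(-35181\right)} = \left(- \frac{1271}{4487616}\right) \left(- \frac{1}{35181}\right) = \frac{1271}{157878818496}$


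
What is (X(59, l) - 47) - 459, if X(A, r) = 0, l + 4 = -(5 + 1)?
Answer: -506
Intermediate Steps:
l = -10 (l = -4 - (5 + 1) = -4 - 1*6 = -4 - 6 = -10)
(X(59, l) - 47) - 459 = (0 - 47) - 459 = -47 - 459 = -506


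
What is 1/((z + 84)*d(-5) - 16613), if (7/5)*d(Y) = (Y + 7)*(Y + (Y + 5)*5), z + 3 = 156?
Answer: -7/128141 ≈ -5.4627e-5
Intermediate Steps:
z = 153 (z = -3 + 156 = 153)
d(Y) = 5*(7 + Y)*(25 + 6*Y)/7 (d(Y) = 5*((Y + 7)*(Y + (Y + 5)*5))/7 = 5*((7 + Y)*(Y + (5 + Y)*5))/7 = 5*((7 + Y)*(Y + (25 + 5*Y)))/7 = 5*((7 + Y)*(25 + 6*Y))/7 = 5*(7 + Y)*(25 + 6*Y)/7)
1/((z + 84)*d(-5) - 16613) = 1/((153 + 84)*(125 + (30/7)*(-5)² + (335/7)*(-5)) - 16613) = 1/(237*(125 + (30/7)*25 - 1675/7) - 16613) = 1/(237*(125 + 750/7 - 1675/7) - 16613) = 1/(237*(-50/7) - 16613) = 1/(-11850/7 - 16613) = 1/(-128141/7) = -7/128141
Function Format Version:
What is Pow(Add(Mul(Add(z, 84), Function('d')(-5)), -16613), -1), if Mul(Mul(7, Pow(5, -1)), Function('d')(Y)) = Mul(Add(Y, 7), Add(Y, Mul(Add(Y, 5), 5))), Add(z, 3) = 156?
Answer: Rational(-7, 128141) ≈ -5.4627e-5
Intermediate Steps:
z = 153 (z = Add(-3, 156) = 153)
Function('d')(Y) = Mul(Rational(5, 7), Add(7, Y), Add(25, Mul(6, Y))) (Function('d')(Y) = Mul(Rational(5, 7), Mul(Add(Y, 7), Add(Y, Mul(Add(Y, 5), 5)))) = Mul(Rational(5, 7), Mul(Add(7, Y), Add(Y, Mul(Add(5, Y), 5)))) = Mul(Rational(5, 7), Mul(Add(7, Y), Add(Y, Add(25, Mul(5, Y))))) = Mul(Rational(5, 7), Mul(Add(7, Y), Add(25, Mul(6, Y)))) = Mul(Rational(5, 7), Add(7, Y), Add(25, Mul(6, Y))))
Pow(Add(Mul(Add(z, 84), Function('d')(-5)), -16613), -1) = Pow(Add(Mul(Add(153, 84), Add(125, Mul(Rational(30, 7), Pow(-5, 2)), Mul(Rational(335, 7), -5))), -16613), -1) = Pow(Add(Mul(237, Add(125, Mul(Rational(30, 7), 25), Rational(-1675, 7))), -16613), -1) = Pow(Add(Mul(237, Add(125, Rational(750, 7), Rational(-1675, 7))), -16613), -1) = Pow(Add(Mul(237, Rational(-50, 7)), -16613), -1) = Pow(Add(Rational(-11850, 7), -16613), -1) = Pow(Rational(-128141, 7), -1) = Rational(-7, 128141)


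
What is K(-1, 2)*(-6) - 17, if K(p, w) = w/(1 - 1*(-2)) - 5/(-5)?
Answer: -27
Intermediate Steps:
K(p, w) = 1 + w/3 (K(p, w) = w/(1 + 2) - 5*(-1/5) = w/3 + 1 = 1 + w/3)
K(-1, 2)*(-6) - 17 = (1 + (1/3)*2)*(-6) - 17 = (1 + 2/3)*(-6) - 17 = (5/3)*(-6) - 17 = -10 - 17 = -27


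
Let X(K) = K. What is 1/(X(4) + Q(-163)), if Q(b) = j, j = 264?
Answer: 1/268 ≈ 0.0037313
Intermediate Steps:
Q(b) = 264
1/(X(4) + Q(-163)) = 1/(4 + 264) = 1/268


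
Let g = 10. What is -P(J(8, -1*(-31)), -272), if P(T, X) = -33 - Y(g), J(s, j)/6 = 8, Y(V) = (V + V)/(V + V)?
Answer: 34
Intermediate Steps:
Y(V) = 1 (Y(V) = (2*V)/((2*V)) = (2*V)*(1/(2*V)) = 1)
J(s, j) = 48 (J(s, j) = 6*8 = 48)
P(T, X) = -34 (P(T, X) = -33 - 1*1 = -33 - 1 = -34)
-P(J(8, -1*(-31)), -272) = -1*(-34) = 34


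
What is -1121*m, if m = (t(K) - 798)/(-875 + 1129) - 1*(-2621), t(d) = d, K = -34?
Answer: -372677571/127 ≈ -2.9345e+6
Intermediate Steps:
m = 332451/127 (m = (-34 - 798)/(-875 + 1129) - 1*(-2621) = -832/254 + 2621 = -832*1/254 + 2621 = -416/127 + 2621 = 332451/127 ≈ 2617.7)
-1121*m = -1121*332451/127 = -372677571/127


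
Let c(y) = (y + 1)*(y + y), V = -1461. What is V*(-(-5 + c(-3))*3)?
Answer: 30681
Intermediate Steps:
c(y) = 2*y*(1 + y) (c(y) = (1 + y)*(2*y) = 2*y*(1 + y))
V*(-(-5 + c(-3))*3) = -(-1461)*(-5 + 2*(-3)*(1 - 3))*3 = -(-1461)*(-5 + 2*(-3)*(-2))*3 = -(-1461)*(-5 + 12)*3 = -(-1461)*7*3 = -(-1461)*21 = -1461*(-21) = 30681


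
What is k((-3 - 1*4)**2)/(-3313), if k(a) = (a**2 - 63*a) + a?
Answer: 637/3313 ≈ 0.19227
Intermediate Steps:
k(a) = a**2 - 62*a
k((-3 - 1*4)**2)/(-3313) = ((-3 - 1*4)**2*(-62 + (-3 - 1*4)**2))/(-3313) = ((-3 - 4)**2*(-62 + (-3 - 4)**2))*(-1/3313) = ((-7)**2*(-62 + (-7)**2))*(-1/3313) = (49*(-62 + 49))*(-1/3313) = (49*(-13))*(-1/3313) = -637*(-1/3313) = 637/3313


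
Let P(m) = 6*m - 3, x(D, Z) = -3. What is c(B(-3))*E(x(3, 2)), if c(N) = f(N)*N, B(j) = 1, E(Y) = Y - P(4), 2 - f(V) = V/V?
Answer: -24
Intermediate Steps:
P(m) = -3 + 6*m
f(V) = 1 (f(V) = 2 - V/V = 2 - 1*1 = 2 - 1 = 1)
E(Y) = -21 + Y (E(Y) = Y - (-3 + 6*4) = Y - (-3 + 24) = Y - 1*21 = Y - 21 = -21 + Y)
c(N) = N (c(N) = 1*N = N)
c(B(-3))*E(x(3, 2)) = 1*(-21 - 3) = 1*(-24) = -24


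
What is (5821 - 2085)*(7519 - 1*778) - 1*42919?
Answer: 25141457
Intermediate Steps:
(5821 - 2085)*(7519 - 1*778) - 1*42919 = 3736*(7519 - 778) - 42919 = 3736*6741 - 42919 = 25184376 - 42919 = 25141457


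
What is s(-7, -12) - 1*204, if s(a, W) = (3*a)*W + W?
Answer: 36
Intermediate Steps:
s(a, W) = W + 3*W*a (s(a, W) = 3*W*a + W = W + 3*W*a)
s(-7, -12) - 1*204 = -12*(1 + 3*(-7)) - 1*204 = -12*(1 - 21) - 204 = -12*(-20) - 204 = 240 - 204 = 36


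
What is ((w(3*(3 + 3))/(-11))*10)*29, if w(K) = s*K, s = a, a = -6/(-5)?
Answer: -6264/11 ≈ -569.45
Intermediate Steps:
a = 6/5 (a = -6*(-⅕) = 6/5 ≈ 1.2000)
s = 6/5 ≈ 1.2000
w(K) = 6*K/5
((w(3*(3 + 3))/(-11))*10)*29 = (((6*(3*(3 + 3))/5)/(-11))*10)*29 = (((6*(3*6)/5)*(-1/11))*10)*29 = ((((6/5)*18)*(-1/11))*10)*29 = (((108/5)*(-1/11))*10)*29 = -108/55*10*29 = -216/11*29 = -6264/11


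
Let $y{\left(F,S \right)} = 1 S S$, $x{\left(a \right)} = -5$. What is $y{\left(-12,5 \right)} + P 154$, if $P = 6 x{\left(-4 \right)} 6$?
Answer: $-27695$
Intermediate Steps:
$y{\left(F,S \right)} = S^{2}$ ($y{\left(F,S \right)} = S S = S^{2}$)
$P = -180$ ($P = 6 \left(-5\right) 6 = \left(-30\right) 6 = -180$)
$y{\left(-12,5 \right)} + P 154 = 5^{2} - 27720 = 25 - 27720 = -27695$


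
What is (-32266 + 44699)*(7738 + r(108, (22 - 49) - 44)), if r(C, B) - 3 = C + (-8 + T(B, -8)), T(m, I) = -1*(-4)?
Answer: 97536885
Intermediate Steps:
T(m, I) = 4
r(C, B) = -1 + C (r(C, B) = 3 + (C + (-8 + 4)) = 3 + (C - 4) = 3 + (-4 + C) = -1 + C)
(-32266 + 44699)*(7738 + r(108, (22 - 49) - 44)) = (-32266 + 44699)*(7738 + (-1 + 108)) = 12433*(7738 + 107) = 12433*7845 = 97536885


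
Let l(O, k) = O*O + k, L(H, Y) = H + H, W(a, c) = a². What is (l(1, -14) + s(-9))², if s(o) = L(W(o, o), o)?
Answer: 22201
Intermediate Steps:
L(H, Y) = 2*H
l(O, k) = k + O² (l(O, k) = O² + k = k + O²)
s(o) = 2*o²
(l(1, -14) + s(-9))² = ((-14 + 1²) + 2*(-9)²)² = ((-14 + 1) + 2*81)² = (-13 + 162)² = 149² = 22201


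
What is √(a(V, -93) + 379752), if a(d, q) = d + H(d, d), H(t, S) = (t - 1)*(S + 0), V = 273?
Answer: √454281 ≈ 674.00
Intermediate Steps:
H(t, S) = S*(-1 + t) (H(t, S) = (-1 + t)*S = S*(-1 + t))
a(d, q) = d + d*(-1 + d)
√(a(V, -93) + 379752) = √(273² + 379752) = √(74529 + 379752) = √454281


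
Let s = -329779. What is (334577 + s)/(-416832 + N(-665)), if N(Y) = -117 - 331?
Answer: -2399/208640 ≈ -0.011498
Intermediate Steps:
N(Y) = -448
(334577 + s)/(-416832 + N(-665)) = (334577 - 329779)/(-416832 - 448) = 4798/(-417280) = 4798*(-1/417280) = -2399/208640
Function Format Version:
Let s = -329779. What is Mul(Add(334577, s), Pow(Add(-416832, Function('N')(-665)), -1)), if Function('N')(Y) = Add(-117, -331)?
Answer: Rational(-2399, 208640) ≈ -0.011498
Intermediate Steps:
Function('N')(Y) = -448
Mul(Add(334577, s), Pow(Add(-416832, Function('N')(-665)), -1)) = Mul(Add(334577, -329779), Pow(Add(-416832, -448), -1)) = Mul(4798, Pow(-417280, -1)) = Mul(4798, Rational(-1, 417280)) = Rational(-2399, 208640)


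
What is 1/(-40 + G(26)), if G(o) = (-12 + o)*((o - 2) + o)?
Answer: 1/660 ≈ 0.0015152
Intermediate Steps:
G(o) = (-12 + o)*(-2 + 2*o) (G(o) = (-12 + o)*((-2 + o) + o) = (-12 + o)*(-2 + 2*o))
1/(-40 + G(26)) = 1/(-40 + (24 - 26*26 + 2*26²)) = 1/(-40 + (24 - 676 + 2*676)) = 1/(-40 + (24 - 676 + 1352)) = 1/(-40 + 700) = 1/660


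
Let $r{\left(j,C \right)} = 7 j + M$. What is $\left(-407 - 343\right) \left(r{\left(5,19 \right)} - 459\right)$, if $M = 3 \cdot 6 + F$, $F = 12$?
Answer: $295500$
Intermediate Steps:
$M = 30$ ($M = 3 \cdot 6 + 12 = 18 + 12 = 30$)
$r{\left(j,C \right)} = 30 + 7 j$ ($r{\left(j,C \right)} = 7 j + 30 = 30 + 7 j$)
$\left(-407 - 343\right) \left(r{\left(5,19 \right)} - 459\right) = \left(-407 - 343\right) \left(\left(30 + 7 \cdot 5\right) - 459\right) = - 750 \left(\left(30 + 35\right) - 459\right) = - 750 \left(65 - 459\right) = \left(-750\right) \left(-394\right) = 295500$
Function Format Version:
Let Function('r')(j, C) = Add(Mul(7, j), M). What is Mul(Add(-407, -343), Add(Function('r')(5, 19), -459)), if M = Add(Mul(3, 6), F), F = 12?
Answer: 295500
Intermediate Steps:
M = 30 (M = Add(Mul(3, 6), 12) = Add(18, 12) = 30)
Function('r')(j, C) = Add(30, Mul(7, j)) (Function('r')(j, C) = Add(Mul(7, j), 30) = Add(30, Mul(7, j)))
Mul(Add(-407, -343), Add(Function('r')(5, 19), -459)) = Mul(Add(-407, -343), Add(Add(30, Mul(7, 5)), -459)) = Mul(-750, Add(Add(30, 35), -459)) = Mul(-750, Add(65, -459)) = Mul(-750, -394) = 295500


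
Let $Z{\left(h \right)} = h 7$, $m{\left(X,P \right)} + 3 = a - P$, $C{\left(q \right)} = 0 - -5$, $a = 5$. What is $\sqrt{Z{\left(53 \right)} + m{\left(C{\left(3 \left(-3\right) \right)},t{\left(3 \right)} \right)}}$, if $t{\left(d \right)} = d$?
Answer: $\sqrt{370} \approx 19.235$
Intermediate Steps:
$C{\left(q \right)} = 5$ ($C{\left(q \right)} = 0 + 5 = 5$)
$m{\left(X,P \right)} = 2 - P$ ($m{\left(X,P \right)} = -3 - \left(-5 + P\right) = 2 - P$)
$Z{\left(h \right)} = 7 h$
$\sqrt{Z{\left(53 \right)} + m{\left(C{\left(3 \left(-3\right) \right)},t{\left(3 \right)} \right)}} = \sqrt{7 \cdot 53 + \left(2 - 3\right)} = \sqrt{371 + \left(2 - 3\right)} = \sqrt{371 - 1} = \sqrt{370}$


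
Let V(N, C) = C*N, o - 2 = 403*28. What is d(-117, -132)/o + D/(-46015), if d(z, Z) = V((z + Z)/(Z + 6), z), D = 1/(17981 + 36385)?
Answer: -449880335063/21959496779220 ≈ -0.020487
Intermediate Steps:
o = 11286 (o = 2 + 403*28 = 2 + 11284 = 11286)
D = 1/54366 ≈ 1.8394e-5
d(z, Z) = z*(Z + z)/(6 + Z) (d(z, Z) = z*((z + Z)/(Z + 6)) = z*((Z + z)/(6 + Z)) = z*(Z + z)/(6 + Z))
d(-117, -132)/o + D/(-46015) = -117*(-132 - 117)/(6 - 132)/11286 + (1/54366)/(-46015) = -117*(-249)/(-126)*(1/11286) + (1/54366)*(-1/46015) = -117*(-1/126)*(-249)*(1/11286) - 1/2501651490 = -3237/14*1/11286 - 1/2501651490 = -1079/52668 - 1/2501651490 = -449880335063/21959496779220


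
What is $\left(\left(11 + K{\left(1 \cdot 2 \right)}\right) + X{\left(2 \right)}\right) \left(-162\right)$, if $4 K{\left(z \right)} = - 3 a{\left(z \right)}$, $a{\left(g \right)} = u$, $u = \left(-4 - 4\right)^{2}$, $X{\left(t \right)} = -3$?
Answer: $6480$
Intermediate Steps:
$u = 64$ ($u = \left(-8\right)^{2} = 64$)
$a{\left(g \right)} = 64$
$K{\left(z \right)} = -48$ ($K{\left(z \right)} = \frac{\left(-3\right) 64}{4} = \frac{1}{4} \left(-192\right) = -48$)
$\left(\left(11 + K{\left(1 \cdot 2 \right)}\right) + X{\left(2 \right)}\right) \left(-162\right) = \left(\left(11 - 48\right) - 3\right) \left(-162\right) = \left(-37 - 3\right) \left(-162\right) = \left(-40\right) \left(-162\right) = 6480$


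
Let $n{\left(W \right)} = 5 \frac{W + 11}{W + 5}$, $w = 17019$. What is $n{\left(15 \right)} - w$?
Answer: $- \frac{34025}{2} \approx -17013.0$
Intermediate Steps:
$n{\left(W \right)} = \frac{5 \left(11 + W\right)}{5 + W}$ ($n{\left(W \right)} = 5 \frac{11 + W}{5 + W} = \frac{5 \left(11 + W\right)}{5 + W}$)
$n{\left(15 \right)} - w = \frac{5 \left(11 + 15\right)}{5 + 15} - 17019 = 5 \cdot \frac{1}{20} \cdot 26 - 17019 = \frac{13}{2} - 17019 = - \frac{34025}{2}$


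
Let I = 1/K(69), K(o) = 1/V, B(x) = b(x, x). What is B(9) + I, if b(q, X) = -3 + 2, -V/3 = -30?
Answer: 89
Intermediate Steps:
V = 90 (V = -3*(-30) = 90)
b(q, X) = -1
B(x) = -1
K(o) = 1/90
I = 90 (I = 1/(1/90) = 90)
B(9) + I = -1 + 90 = 89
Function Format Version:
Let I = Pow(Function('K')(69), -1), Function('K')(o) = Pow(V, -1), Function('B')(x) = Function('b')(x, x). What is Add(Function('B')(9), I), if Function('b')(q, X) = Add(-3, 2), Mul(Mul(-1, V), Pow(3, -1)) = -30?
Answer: 89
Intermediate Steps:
V = 90 (V = Mul(-3, -30) = 90)
Function('b')(q, X) = -1
Function('B')(x) = -1
Function('K')(o) = Rational(1, 90) (Function('K')(o) = Pow(90, -1) = Rational(1, 90))
I = 90 (I = Pow(Rational(1, 90), -1) = 90)
Add(Function('B')(9), I) = Add(-1, 90) = 89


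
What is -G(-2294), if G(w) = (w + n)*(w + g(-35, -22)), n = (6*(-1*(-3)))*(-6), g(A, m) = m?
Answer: -5563032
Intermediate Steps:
n = -108 (n = (6*3)*(-6) = 18*(-6) = -108)
G(w) = (-108 + w)*(-22 + w) (G(w) = (w - 108)*(w - 22) = (-108 + w)*(-22 + w))
-G(-2294) = -(2376 + (-2294)² - 130*(-2294)) = -(2376 + 5262436 + 298220) = -1*5563032 = -5563032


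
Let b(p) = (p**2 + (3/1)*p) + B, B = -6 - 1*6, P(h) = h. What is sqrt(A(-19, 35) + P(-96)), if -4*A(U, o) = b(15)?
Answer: I*sqrt(642)/2 ≈ 12.669*I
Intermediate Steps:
B = -12 (B = -6 - 6 = -12)
b(p) = -12 + p**2 + 3*p (b(p) = (p**2 + (3/1)*p) - 12 = (p**2 + (3*1)*p) - 12 = (p**2 + 3*p) - 12 = -12 + p**2 + 3*p)
A(U, o) = -129/2 (A(U, o) = -(-12 + 15**2 + 3*15)/4 = -(-12 + 225 + 45)/4 = -1/4*258 = -129/2)
sqrt(A(-19, 35) + P(-96)) = sqrt(-129/2 - 96) = sqrt(-321/2) = I*sqrt(642)/2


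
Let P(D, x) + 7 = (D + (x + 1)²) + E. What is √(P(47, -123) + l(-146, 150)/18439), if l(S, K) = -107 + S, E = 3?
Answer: 2530*√792877/18439 ≈ 122.18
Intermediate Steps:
P(D, x) = -4 + D + (1 + x)² (P(D, x) = -7 + ((D + (x + 1)²) + 3) = -7 + ((D + (1 + x)²) + 3) = -7 + (3 + D + (1 + x)²) = -4 + D + (1 + x)²)
√(P(47, -123) + l(-146, 150)/18439) = √((-4 + 47 + (1 - 123)²) + (-107 - 146)/18439) = √((-4 + 47 + (-122)²) - 253*1/18439) = √((-4 + 47 + 14884) - 253/18439) = √(14927 - 253/18439) = √(275238700/18439) = 2530*√792877/18439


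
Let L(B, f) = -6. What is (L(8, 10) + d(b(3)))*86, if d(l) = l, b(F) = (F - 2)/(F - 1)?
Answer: -473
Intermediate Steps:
b(F) = (-2 + F)/(-1 + F)
(L(8, 10) + d(b(3)))*86 = (-6 + (-2 + 3)/(-1 + 3))*86 = (-6 + 1/2)*86 = (-6 + (½)*1)*86 = (-6 + ½)*86 = -11/2*86 = -473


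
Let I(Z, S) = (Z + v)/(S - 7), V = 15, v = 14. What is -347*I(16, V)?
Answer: -5205/4 ≈ -1301.3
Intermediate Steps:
I(Z, S) = (14 + Z)/(-7 + S) (I(Z, S) = (Z + 14)/(S - 7) = (14 + Z)/(-7 + S))
-347*I(16, V) = -347*(14 + 16)/(-7 + 15) = -347*30/8 = -347*15/4 = -5205/4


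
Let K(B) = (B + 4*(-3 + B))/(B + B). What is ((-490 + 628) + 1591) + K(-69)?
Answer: 79653/46 ≈ 1731.6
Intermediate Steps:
K(B) = (-12 + 5*B)/(2*B) (K(B) = (B + (-12 + 4*B))/((2*B)) = (-12 + 5*B)*(1/(2*B)) = (-12 + 5*B)/(2*B))
((-490 + 628) + 1591) + K(-69) = ((-490 + 628) + 1591) + (5/2 - 6/(-69)) = (138 + 1591) + (5/2 - 6*(-1/69)) = 1729 + (5/2 + 2/23) = 1729 + 119/46 = 79653/46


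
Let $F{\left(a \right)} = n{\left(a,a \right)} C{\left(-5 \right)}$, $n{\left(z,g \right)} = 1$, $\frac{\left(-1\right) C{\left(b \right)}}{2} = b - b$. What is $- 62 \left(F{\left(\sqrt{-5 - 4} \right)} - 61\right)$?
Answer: $3782$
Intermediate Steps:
$C{\left(b \right)} = 0$ ($C{\left(b \right)} = - 2 \left(b - b\right) = \left(-2\right) 0 = 0$)
$F{\left(a \right)} = 0$ ($F{\left(a \right)} = 1 \cdot 0 = 0$)
$- 62 \left(F{\left(\sqrt{-5 - 4} \right)} - 61\right) = - 62 \left(0 - 61\right) = \left(-62\right) \left(-61\right) = 3782$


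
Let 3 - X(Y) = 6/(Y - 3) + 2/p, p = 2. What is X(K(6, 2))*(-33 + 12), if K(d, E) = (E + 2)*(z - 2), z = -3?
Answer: -1092/23 ≈ -47.478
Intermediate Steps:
K(d, E) = -10 - 5*E (K(d, E) = (E + 2)*(-3 - 2) = (2 + E)*(-5) = -10 - 5*E)
X(Y) = 2 - 6/(-3 + Y) (X(Y) = 3 - (6/(Y - 3) + 2/2) = 3 - (6/(-3 + Y) + 2*(½)) = 3 - (6/(-3 + Y) + 1) = 3 - (1 + 6/(-3 + Y)) = 3 + (-1 - 6/(-3 + Y)) = 2 - 6/(-3 + Y))
X(K(6, 2))*(-33 + 12) = (2*(-6 + (-10 - 5*2))/(-3 + (-10 - 5*2)))*(-33 + 12) = (2*(-6 + (-10 - 10))/(-3 + (-10 - 10)))*(-21) = (2*(-6 - 20)/(-3 - 20))*(-21) = (2*(-26)/(-23))*(-21) = (2*(-1/23)*(-26))*(-21) = (52/23)*(-21) = -1092/23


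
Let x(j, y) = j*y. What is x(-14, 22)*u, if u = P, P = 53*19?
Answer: -310156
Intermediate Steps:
P = 1007
u = 1007
x(-14, 22)*u = -14*22*1007 = -308*1007 = -310156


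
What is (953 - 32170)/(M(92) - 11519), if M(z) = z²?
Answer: 31217/3055 ≈ 10.218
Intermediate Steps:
(953 - 32170)/(M(92) - 11519) = (953 - 32170)/(92² - 11519) = -31217/(8464 - 11519) = -31217/(-3055) = -31217*(-1/3055) = 31217/3055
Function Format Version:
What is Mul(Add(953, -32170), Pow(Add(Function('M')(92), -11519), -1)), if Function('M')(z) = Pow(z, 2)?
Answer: Rational(31217, 3055) ≈ 10.218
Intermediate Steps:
Mul(Add(953, -32170), Pow(Add(Function('M')(92), -11519), -1)) = Mul(Add(953, -32170), Pow(Add(Pow(92, 2), -11519), -1)) = Mul(-31217, Pow(Add(8464, -11519), -1)) = Mul(-31217, Pow(-3055, -1)) = Mul(-31217, Rational(-1, 3055)) = Rational(31217, 3055)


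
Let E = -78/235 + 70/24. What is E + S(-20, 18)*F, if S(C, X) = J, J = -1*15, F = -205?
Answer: 8678789/2820 ≈ 3077.6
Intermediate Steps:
J = -15
S(C, X) = -15
E = 7289/2820 (E = -78*1/235 + 70*(1/24) = -78/235 + 35/12 = 7289/2820 ≈ 2.5848)
E + S(-20, 18)*F = 7289/2820 - 15*(-205) = 7289/2820 + 3075 = 8678789/2820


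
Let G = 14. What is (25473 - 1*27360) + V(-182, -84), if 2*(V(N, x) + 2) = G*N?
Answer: -3163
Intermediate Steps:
V(N, x) = -2 + 7*N (V(N, x) = -2 + (14*N)/2 = -2 + 7*N)
(25473 - 1*27360) + V(-182, -84) = (25473 - 1*27360) + (-2 + 7*(-182)) = (25473 - 27360) + (-2 - 1274) = -1887 - 1276 = -3163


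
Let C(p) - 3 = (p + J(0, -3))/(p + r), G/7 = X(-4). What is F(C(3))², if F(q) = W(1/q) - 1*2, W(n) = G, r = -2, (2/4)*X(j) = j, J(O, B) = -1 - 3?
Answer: 3364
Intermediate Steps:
J(O, B) = -4
X(j) = 2*j
G = -56 (G = 7*(2*(-4)) = 7*(-8) = -56)
W(n) = -56
C(p) = 3 + (-4 + p)/(-2 + p) (C(p) = 3 + (p - 4)/(p - 2) = 3 + (-4 + p)/(-2 + p))
F(q) = -58 (F(q) = -56 - 1*2 = -56 - 2 = -58)
F(C(3))² = (-58)² = 3364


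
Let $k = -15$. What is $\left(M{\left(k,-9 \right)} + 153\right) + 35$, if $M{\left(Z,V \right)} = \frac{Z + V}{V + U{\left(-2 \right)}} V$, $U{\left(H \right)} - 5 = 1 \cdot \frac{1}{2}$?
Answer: $\frac{884}{7} \approx 126.29$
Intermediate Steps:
$U{\left(H \right)} = \frac{11}{2}$ ($U{\left(H \right)} = 5 + 1 \cdot \frac{1}{2} = 5 + \frac{1}{2} = \frac{11}{2}$)
$M{\left(Z,V \right)} = \frac{V \left(V + Z\right)}{\frac{11}{2} + V}$ ($M{\left(Z,V \right)} = \frac{Z + V}{V + \frac{11}{2}} V = \frac{V + Z}{\frac{11}{2} + V} V = \frac{V \left(V + Z\right)}{\frac{11}{2} + V}$)
$\left(M{\left(k,-9 \right)} + 153\right) + 35 = \left(2 \left(-9\right) \frac{1}{11 + 2 \left(-9\right)} \left(-9 - 15\right) + 153\right) + 35 = \left(2 \left(-9\right) \frac{1}{11 - 18} \left(-24\right) + 153\right) + 35 = \left(2 \left(-9\right) \frac{1}{-7} \left(-24\right) + 153\right) + 35 = \left(2 \left(-9\right) \left(- \frac{1}{7}\right) \left(-24\right) + 153\right) + 35 = \left(- \frac{432}{7} + 153\right) + 35 = \frac{639}{7} + 35 = \frac{884}{7}$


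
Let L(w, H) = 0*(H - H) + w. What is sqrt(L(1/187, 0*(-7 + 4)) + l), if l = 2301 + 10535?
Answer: sqrt(448862271)/187 ≈ 113.30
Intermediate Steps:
L(w, H) = w (L(w, H) = 0*0 + w = 0 + w = w)
l = 12836
sqrt(L(1/187, 0*(-7 + 4)) + l) = sqrt(1/187 + 12836) = sqrt(2400333/187) = sqrt(448862271)/187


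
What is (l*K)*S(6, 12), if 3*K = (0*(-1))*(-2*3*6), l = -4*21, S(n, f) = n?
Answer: 0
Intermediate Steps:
l = -84
K = 0 (K = ((0*(-1))*(-2*3*6))/3 = (0*(-6*6))/3 = (0*(-36))/3 = (⅓)*0 = 0)
(l*K)*S(6, 12) = -84*0*6 = 0*6 = 0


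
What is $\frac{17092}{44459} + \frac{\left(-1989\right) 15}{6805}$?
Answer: $- \frac{242024641}{60508699} \approx -3.9998$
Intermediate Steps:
$\frac{17092}{44459} + \frac{\left(-1989\right) 15}{6805} = 17092 \cdot \frac{1}{44459} - \frac{5967}{1361} = \frac{17092}{44459} - \frac{5967}{1361} = - \frac{242024641}{60508699}$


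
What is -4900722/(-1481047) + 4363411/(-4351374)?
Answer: 14862457520711/6444589408578 ≈ 2.3062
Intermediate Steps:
-4900722/(-1481047) + 4363411/(-4351374) = -4900722*(-1/1481047) + 4363411*(-1/4351374) = 4900722/1481047 - 4363411/4351374 = 14862457520711/6444589408578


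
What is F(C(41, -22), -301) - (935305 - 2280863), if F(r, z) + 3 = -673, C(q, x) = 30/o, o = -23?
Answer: 1344882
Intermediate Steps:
C(q, x) = -30/23 (C(q, x) = 30/(-23) = 30*(-1/23) = -30/23)
F(r, z) = -676 (F(r, z) = -3 - 673 = -676)
F(C(41, -22), -301) - (935305 - 2280863) = -676 - (935305 - 2280863) = -676 - 1*(-1345558) = -676 + 1345558 = 1344882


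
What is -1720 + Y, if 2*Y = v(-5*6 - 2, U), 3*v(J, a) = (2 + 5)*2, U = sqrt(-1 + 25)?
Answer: -5153/3 ≈ -1717.7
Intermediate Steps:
U = 2*sqrt(6) (U = sqrt(24) = 2*sqrt(6) ≈ 4.8990)
v(J, a) = 14/3 (v(J, a) = ((2 + 5)*2)/3 = (7*2)/3 = (1/3)*14 = 14/3)
Y = 7/3 (Y = (1/2)*(14/3) = 7/3 ≈ 2.3333)
-1720 + Y = -1720 + 7/3 = -5153/3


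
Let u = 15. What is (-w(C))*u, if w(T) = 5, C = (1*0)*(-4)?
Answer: -75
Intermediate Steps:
C = 0 (C = 0*(-4) = 0)
(-w(C))*u = -1*5*15 = -5*15 = -75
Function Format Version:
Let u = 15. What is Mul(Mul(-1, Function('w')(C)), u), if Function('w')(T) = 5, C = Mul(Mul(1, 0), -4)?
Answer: -75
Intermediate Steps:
C = 0 (C = Mul(0, -4) = 0)
Mul(Mul(-1, Function('w')(C)), u) = Mul(Mul(-1, 5), 15) = Mul(-5, 15) = -75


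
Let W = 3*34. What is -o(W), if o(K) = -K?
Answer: 102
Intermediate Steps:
W = 102
-o(W) = -(-1)*102 = -1*(-102) = 102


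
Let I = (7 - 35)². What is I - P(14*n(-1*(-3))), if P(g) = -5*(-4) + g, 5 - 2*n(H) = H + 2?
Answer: 764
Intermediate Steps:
n(H) = 3/2 - H/2 (n(H) = 5/2 - (H + 2)/2 = 5/2 - (2 + H)/2 = 5/2 + (-1 - H/2) = 3/2 - H/2)
P(g) = 20 + g
I = 784 (I = (-28)² = 784)
I - P(14*n(-1*(-3))) = 784 - (20 + 14*(3/2 - (-1)*(-3)/2)) = 784 - (20 + 14*(3/2 - ½*3)) = 784 - (20 + 14*(3/2 - 3/2)) = 784 - (20 + 14*0) = 784 - (20 + 0) = 784 - 1*20 = 784 - 20 = 764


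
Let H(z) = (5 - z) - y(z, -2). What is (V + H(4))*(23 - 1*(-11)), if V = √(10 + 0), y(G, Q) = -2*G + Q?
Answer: 374 + 34*√10 ≈ 481.52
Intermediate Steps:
y(G, Q) = Q - 2*G
V = √10 ≈ 3.1623
H(z) = 7 + z (H(z) = (5 - z) - (-2 - 2*z) = (5 - z) + (2 + 2*z) = 7 + z)
(V + H(4))*(23 - 1*(-11)) = (√10 + (7 + 4))*(23 - 1*(-11)) = (√10 + 11)*(23 + 11) = (11 + √10)*34 = 374 + 34*√10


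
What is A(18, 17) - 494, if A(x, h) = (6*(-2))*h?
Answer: -698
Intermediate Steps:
A(x, h) = -12*h
A(18, 17) - 494 = -12*17 - 494 = -204 - 494 = -698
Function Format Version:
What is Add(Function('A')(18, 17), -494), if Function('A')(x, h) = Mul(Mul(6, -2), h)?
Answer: -698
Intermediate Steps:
Function('A')(x, h) = Mul(-12, h)
Add(Function('A')(18, 17), -494) = Add(Mul(-12, 17), -494) = Add(-204, -494) = -698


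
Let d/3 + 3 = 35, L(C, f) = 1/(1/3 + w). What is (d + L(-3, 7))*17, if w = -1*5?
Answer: 22797/14 ≈ 1628.4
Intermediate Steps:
w = -5
L(C, f) = -3/14 (L(C, f) = 1/(1/3 - 5) = 1/(⅓ - 5) = 1/(-14/3) = -3/14)
d = 96 (d = -9 + 3*35 = -9 + 105 = 96)
(d + L(-3, 7))*17 = (96 - 3/14)*17 = (1341/14)*17 = 22797/14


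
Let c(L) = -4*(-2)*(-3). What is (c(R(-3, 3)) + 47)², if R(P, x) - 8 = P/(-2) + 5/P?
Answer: 529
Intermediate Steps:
R(P, x) = 8 + 5/P - P/2 (R(P, x) = 8 + (P/(-2) + 5/P) = 8 + (P*(-½) + 5/P) = 8 + (-P/2 + 5/P) = 8 + (5/P - P/2) = 8 + 5/P - P/2)
c(L) = -24 (c(L) = 8*(-3) = -24)
(c(R(-3, 3)) + 47)² = (-24 + 47)² = 23² = 529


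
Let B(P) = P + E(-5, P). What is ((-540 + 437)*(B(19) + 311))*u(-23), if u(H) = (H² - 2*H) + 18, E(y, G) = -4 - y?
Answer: -20217149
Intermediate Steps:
B(P) = 1 + P (B(P) = P + (-4 - 1*(-5)) = P + (-4 + 5) = P + 1 = 1 + P)
u(H) = 18 + H² - 2*H
((-540 + 437)*(B(19) + 311))*u(-23) = ((-540 + 437)*((1 + 19) + 311))*(18 + (-23)² - 2*(-23)) = (-103*(20 + 311))*(18 + 529 + 46) = -103*331*593 = -34093*593 = -20217149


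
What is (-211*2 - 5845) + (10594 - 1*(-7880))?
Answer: 12207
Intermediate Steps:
(-211*2 - 5845) + (10594 - 1*(-7880)) = (-422 - 5845) + (10594 + 7880) = -6267 + 18474 = 12207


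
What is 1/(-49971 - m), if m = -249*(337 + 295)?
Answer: 1/107397 ≈ 9.3112e-6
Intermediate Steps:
m = -157368 (m = -249*632 = -157368)
1/(-49971 - m) = 1/(-49971 - 1*(-157368)) = 1/(-49971 + 157368) = 1/107397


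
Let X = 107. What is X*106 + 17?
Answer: 11359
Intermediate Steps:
X*106 + 17 = 107*106 + 17 = 11342 + 17 = 11359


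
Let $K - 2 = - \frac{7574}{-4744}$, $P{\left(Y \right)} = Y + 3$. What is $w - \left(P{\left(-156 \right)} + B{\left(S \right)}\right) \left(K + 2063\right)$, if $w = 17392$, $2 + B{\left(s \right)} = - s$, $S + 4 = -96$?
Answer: $\frac{310862009}{2372} \approx 1.3105 \cdot 10^{5}$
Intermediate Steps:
$S = -100$ ($S = -4 - 96 = -100$)
$P{\left(Y \right)} = 3 + Y$
$K = \frac{8531}{2372}$ ($K = 2 - \frac{7574}{-4744} = 2 - - \frac{3787}{2372} = 2 + \frac{3787}{2372} = \frac{8531}{2372} \approx 3.5965$)
$B{\left(s \right)} = -2 - s$
$w - \left(P{\left(-156 \right)} + B{\left(S \right)}\right) \left(K + 2063\right) = 17392 - \left(\left(3 - 156\right) - -98\right) \left(\frac{8531}{2372} + 2063\right) = 17392 - \left(-153 + \left(-2 + 100\right)\right) \frac{4901967}{2372} = 17392 - \left(-153 + 98\right) \frac{4901967}{2372} = 17392 - \left(-55\right) \frac{4901967}{2372} = 17392 - - \frac{269608185}{2372} = 17392 + \frac{269608185}{2372} = \frac{310862009}{2372}$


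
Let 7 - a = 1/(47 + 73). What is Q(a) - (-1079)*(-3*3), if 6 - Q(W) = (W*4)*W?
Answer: -35641921/3600 ≈ -9900.5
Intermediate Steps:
a = 839/120 (a = 7 - 1/(47 + 73) = 7 - 1/120 = 839/120 ≈ 6.9917)
Q(W) = 6 - 4*W**2 (Q(W) = 6 - W*4*W = 6 - 4*W*W = 6 - 4*W**2)
Q(a) - (-1079)*(-3*3) = (6 - 4*(839/120)**2) - (-1079)*(-3*3) = (6 - 4*703921/14400) - (-1079)*(-9) = (6 - 703921/3600) - 1*9711 = -682321/3600 - 9711 = -35641921/3600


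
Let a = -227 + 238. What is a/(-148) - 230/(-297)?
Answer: 30773/43956 ≈ 0.70009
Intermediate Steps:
a = 11
a/(-148) - 230/(-297) = 11/(-148) - 230/(-297) = 11*(-1/148) - 230*(-1/297) = -11/148 + 230/297 = 30773/43956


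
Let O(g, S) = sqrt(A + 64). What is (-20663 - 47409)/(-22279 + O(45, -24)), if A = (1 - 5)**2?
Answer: 1516576088/496353761 + 272288*sqrt(5)/496353761 ≈ 3.0567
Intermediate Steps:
A = 16 (A = (-4)**2 = 16)
O(g, S) = 4*sqrt(5) (O(g, S) = sqrt(16 + 64) = sqrt(80) = 4*sqrt(5))
(-20663 - 47409)/(-22279 + O(45, -24)) = (-20663 - 47409)/(-22279 + 4*sqrt(5)) = -68072/(-22279 + 4*sqrt(5))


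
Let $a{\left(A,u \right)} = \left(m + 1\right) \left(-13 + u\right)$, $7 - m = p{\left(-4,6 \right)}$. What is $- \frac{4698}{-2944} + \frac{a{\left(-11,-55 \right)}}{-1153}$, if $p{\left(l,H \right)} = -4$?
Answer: $\frac{3909549}{1697216} \approx 2.3035$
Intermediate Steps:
$m = 11$ ($m = 7 - -4 = 7 + 4 = 11$)
$a{\left(A,u \right)} = -156 + 12 u$ ($a{\left(A,u \right)} = \left(11 + 1\right) \left(-13 + u\right) = 12 \left(-13 + u\right) = -156 + 12 u$)
$- \frac{4698}{-2944} + \frac{a{\left(-11,-55 \right)}}{-1153} = - \frac{4698}{-2944} + \frac{-156 + 12 \left(-55\right)}{-1153} = \left(-4698\right) \left(- \frac{1}{2944}\right) + \left(-156 - 660\right) \left(- \frac{1}{1153}\right) = \frac{2349}{1472} - - \frac{816}{1153} = \frac{2349}{1472} + \frac{816}{1153} = \frac{3909549}{1697216}$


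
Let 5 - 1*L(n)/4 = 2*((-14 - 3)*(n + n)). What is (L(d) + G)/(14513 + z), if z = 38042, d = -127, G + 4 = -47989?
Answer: -82517/52555 ≈ -1.5701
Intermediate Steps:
G = -47993 (G = -4 - 47989 = -47993)
L(n) = 20 + 272*n (L(n) = 20 - 8*(-14 - 3)*(n + n) = 20 - 8*(-34*n) = 20 - (-272)*n = 20 + 272*n)
(L(d) + G)/(14513 + z) = ((20 + 272*(-127)) - 47993)/(14513 + 38042) = ((20 - 34544) - 47993)/52555 = (-34524 - 47993)*(1/52555) = -82517*1/52555 = -82517/52555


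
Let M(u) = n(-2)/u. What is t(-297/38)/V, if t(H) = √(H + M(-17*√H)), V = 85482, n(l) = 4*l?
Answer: √(-3551941206 - 2160224*I*√1254)/1822305276 ≈ 3.5216e-7 - 3.2707e-5*I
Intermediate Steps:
M(u) = -8/u (M(u) = (4*(-2))/u = -8/u)
t(H) = √(H + 8/(17*√H)) (t(H) = √(H - 8*(-1/(17*√H))) = √(H - (-8)/(17*√H)) = √(H + 8/(17*√H)))
t(-297/38)/V = (√(136/√(-297/38) + 289*(-297/38))/17)/85482 = (√(136/√(-297*1/38) + 289*(-297*1/38))/17)*(1/85482) = (√(136/√(-297/38) + 289*(-297/38))/17)*(1/85482) = (√(136*(-I*√1254/99) - 85833/38)/17)*(1/85482) = (√(-136*I*√1254/99 - 85833/38)/17)*(1/85482) = (√(-85833/38 - 136*I*√1254/99)/17)*(1/85482) = √(-85833/38 - 136*I*√1254/99)/1453194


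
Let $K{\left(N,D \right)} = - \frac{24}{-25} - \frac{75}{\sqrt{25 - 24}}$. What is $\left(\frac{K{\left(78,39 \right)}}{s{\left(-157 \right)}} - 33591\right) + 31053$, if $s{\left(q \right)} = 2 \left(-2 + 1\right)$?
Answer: $- \frac{125049}{50} \approx -2501.0$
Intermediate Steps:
$s{\left(q \right)} = -2$ ($s{\left(q \right)} = 2 \left(-1\right) = -2$)
$K{\left(N,D \right)} = - \frac{1851}{25}$ ($K{\left(N,D \right)} = \left(-24\right) \left(- \frac{1}{25}\right) - \frac{75}{\sqrt{1}} = \frac{24}{25} - \frac{75}{1} = \frac{24}{25} - 75 = - \frac{1851}{25}$)
$\left(\frac{K{\left(78,39 \right)}}{s{\left(-157 \right)}} - 33591\right) + 31053 = \left(- \frac{1851}{25 \left(-2\right)} - 33591\right) + 31053 = \left(\left(- \frac{1851}{25}\right) \left(- \frac{1}{2}\right) - 33591\right) + 31053 = \left(\frac{1851}{50} - 33591\right) + 31053 = - \frac{1677699}{50} + 31053 = - \frac{125049}{50}$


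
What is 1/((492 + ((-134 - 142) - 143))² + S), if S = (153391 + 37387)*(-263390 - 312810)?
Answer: -1/109926278271 ≈ -9.0970e-12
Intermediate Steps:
S = -109926283600 (S = 190778*(-576200) = -109926283600)
1/((492 + ((-134 - 142) - 143))² + S) = 1/((492 + ((-134 - 142) - 143))² - 109926283600) = 1/((492 + (-276 - 143))² - 109926283600) = 1/((492 - 419)² - 109926283600) = 1/(73² - 109926283600) = 1/(5329 - 109926283600) = 1/(-109926278271) = -1/109926278271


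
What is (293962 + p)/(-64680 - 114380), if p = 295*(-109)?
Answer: -37401/25580 ≈ -1.4621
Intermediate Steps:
p = -32155
(293962 + p)/(-64680 - 114380) = (293962 - 32155)/(-64680 - 114380) = 261807/(-179060) = 261807*(-1/179060) = -37401/25580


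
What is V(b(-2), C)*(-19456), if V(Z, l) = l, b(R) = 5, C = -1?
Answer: 19456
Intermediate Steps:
V(b(-2), C)*(-19456) = -1*(-19456) = 19456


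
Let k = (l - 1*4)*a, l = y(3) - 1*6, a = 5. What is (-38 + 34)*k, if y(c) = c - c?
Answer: 200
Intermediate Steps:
y(c) = 0
l = -6 (l = 0 - 1*6 = 0 - 6 = -6)
k = -50 (k = (-6 - 1*4)*5 = (-6 - 4)*5 = -10*5 = -50)
(-38 + 34)*k = (-38 + 34)*(-50) = -4*(-50) = 200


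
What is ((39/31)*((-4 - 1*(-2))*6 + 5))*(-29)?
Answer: 7917/31 ≈ 255.39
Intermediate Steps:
((39/31)*((-4 - 1*(-2))*6 + 5))*(-29) = ((39*(1/31))*((-4 + 2)*6 + 5))*(-29) = (39*(-2*6 + 5)/31)*(-29) = (39*(-12 + 5)/31)*(-29) = ((39/31)*(-7))*(-29) = -273/31*(-29) = 7917/31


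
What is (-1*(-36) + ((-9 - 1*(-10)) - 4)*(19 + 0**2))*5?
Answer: -105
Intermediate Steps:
(-1*(-36) + ((-9 - 1*(-10)) - 4)*(19 + 0**2))*5 = (36 + ((-9 + 10) - 4)*(19 + 0))*5 = (36 + (1 - 4)*19)*5 = (36 - 3*19)*5 = (36 - 57)*5 = -21*5 = -105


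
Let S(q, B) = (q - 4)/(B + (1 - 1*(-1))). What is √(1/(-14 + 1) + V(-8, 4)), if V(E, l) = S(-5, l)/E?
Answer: √299/52 ≈ 0.33253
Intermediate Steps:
S(q, B) = (-4 + q)/(2 + B) (S(q, B) = (-4 + q)/(B + (1 + 1)) = (-4 + q)/(B + 2) = (-4 + q)/(2 + B))
V(E, l) = -9/(E*(2 + l)) (V(E, l) = ((-4 - 5)/(2 + l))/E = (-9/(2 + l))/E = -9/(E*(2 + l)))
√(1/(-14 + 1) + V(-8, 4)) = √(1/(-14 + 1) - 9/(-8*(2 + 4))) = √(1/(-13) - 9*(-⅛)/6) = √(-1/13 - 9*(-⅛)*⅙) = √(-1/13 + 3/16) = √(23/208) = √299/52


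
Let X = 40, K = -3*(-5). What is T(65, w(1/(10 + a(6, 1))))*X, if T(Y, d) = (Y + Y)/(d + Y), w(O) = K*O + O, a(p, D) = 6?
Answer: 2600/33 ≈ 78.788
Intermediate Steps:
K = 15
w(O) = 16*O (w(O) = 15*O + O = 16*O)
T(Y, d) = 2*Y/(Y + d) (T(Y, d) = (2*Y)/(Y + d) = 2*Y/(Y + d))
T(65, w(1/(10 + a(6, 1))))*X = (2*65/(65 + 16/(10 + 6)))*40 = (2*65/(65 + 16/16))*40 = (2*65/(65 + 16*(1/16)))*40 = (2*65/(65 + 1))*40 = (2*65/66)*40 = (2*65*(1/66))*40 = (65/33)*40 = 2600/33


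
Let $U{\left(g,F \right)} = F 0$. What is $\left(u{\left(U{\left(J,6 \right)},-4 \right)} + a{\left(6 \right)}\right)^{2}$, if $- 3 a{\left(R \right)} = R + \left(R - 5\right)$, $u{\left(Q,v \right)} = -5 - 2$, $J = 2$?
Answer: $\frac{784}{9} \approx 87.111$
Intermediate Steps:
$U{\left(g,F \right)} = 0$
$u{\left(Q,v \right)} = -7$ ($u{\left(Q,v \right)} = -5 - 2 = -7$)
$a{\left(R \right)} = \frac{5}{3} - \frac{2 R}{3}$ ($a{\left(R \right)} = - \frac{R + \left(R - 5\right)}{3} = - \frac{R + \left(-5 + R\right)}{3} = - \frac{-5 + 2 R}{3} = \frac{5}{3} - \frac{2 R}{3}$)
$\left(u{\left(U{\left(J,6 \right)},-4 \right)} + a{\left(6 \right)}\right)^{2} = \left(-7 + \left(\frac{5}{3} - 4\right)\right)^{2} = \left(-7 - \frac{7}{3}\right)^{2} = \left(- \frac{28}{3}\right)^{2} = \frac{784}{9}$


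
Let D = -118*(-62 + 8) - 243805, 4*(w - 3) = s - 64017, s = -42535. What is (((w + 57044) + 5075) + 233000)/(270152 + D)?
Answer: 268484/32719 ≈ 8.2057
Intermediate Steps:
w = -26635 (w = 3 + (-42535 - 64017)/4 = 3 + (¼)*(-106552) = 3 - 26638 = -26635)
D = -237433 (D = -118*(-54) - 243805 = 6372 - 243805 = -237433)
(((w + 57044) + 5075) + 233000)/(270152 + D) = (((-26635 + 57044) + 5075) + 233000)/(270152 - 237433) = ((30409 + 5075) + 233000)/32719 = (35484 + 233000)*(1/32719) = 268484*(1/32719) = 268484/32719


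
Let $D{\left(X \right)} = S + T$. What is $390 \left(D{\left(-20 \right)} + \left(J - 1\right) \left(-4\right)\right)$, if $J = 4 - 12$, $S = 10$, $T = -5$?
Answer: $15990$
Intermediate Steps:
$J = -8$ ($J = 4 - 12 = -8$)
$D{\left(X \right)} = 5$ ($D{\left(X \right)} = 10 - 5 = 5$)
$390 \left(D{\left(-20 \right)} + \left(J - 1\right) \left(-4\right)\right) = 390 \left(5 + \left(-8 - 1\right) \left(-4\right)\right) = 390 \left(5 - -36\right) = 390 \left(5 + 36\right) = 390 \cdot 41 = 15990$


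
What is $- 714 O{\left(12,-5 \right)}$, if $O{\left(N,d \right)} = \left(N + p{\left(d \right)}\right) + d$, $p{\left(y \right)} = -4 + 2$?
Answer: $-3570$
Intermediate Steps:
$p{\left(y \right)} = -2$
$O{\left(N,d \right)} = -2 + N + d$ ($O{\left(N,d \right)} = \left(N - 2\right) + d = \left(-2 + N\right) + d = -2 + N + d$)
$- 714 O{\left(12,-5 \right)} = - 714 \left(-2 + 12 - 5\right) = \left(-714\right) 5 = -3570$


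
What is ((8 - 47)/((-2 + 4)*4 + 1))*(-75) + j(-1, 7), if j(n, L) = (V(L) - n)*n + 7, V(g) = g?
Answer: 324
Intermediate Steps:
j(n, L) = 7 + n*(L - n) (j(n, L) = (L - n)*n + 7 = n*(L - n) + 7 = 7 + n*(L - n))
((8 - 47)/((-2 + 4)*4 + 1))*(-75) + j(-1, 7) = ((8 - 47)/((-2 + 4)*4 + 1))*(-75) + (7 - 1*(-1)² + 7*(-1)) = -39/(2*4 + 1)*(-75) + (7 - 1*1 - 7) = -39/(8 + 1)*(-75) + (7 - 1 - 7) = -39/9*(-75) - 1 = -39*⅑*(-75) - 1 = -13/3*(-75) - 1 = 325 - 1 = 324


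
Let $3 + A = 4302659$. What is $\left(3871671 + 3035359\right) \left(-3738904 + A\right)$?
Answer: $3893851976560$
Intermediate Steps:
$A = 4302656$ ($A = -3 + 4302659 = 4302656$)
$\left(3871671 + 3035359\right) \left(-3738904 + A\right) = \left(3871671 + 3035359\right) \left(-3738904 + 4302656\right) = 6907030 \cdot 563752 = 3893851976560$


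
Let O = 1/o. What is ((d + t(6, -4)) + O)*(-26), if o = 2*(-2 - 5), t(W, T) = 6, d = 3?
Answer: -1625/7 ≈ -232.14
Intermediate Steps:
o = -14 (o = 2*(-7) = -14)
O = -1/14 (O = 1/(-14) = -1/14 ≈ -0.071429)
((d + t(6, -4)) + O)*(-26) = ((3 + 6) - 1/14)*(-26) = (9 - 1/14)*(-26) = (125/14)*(-26) = -1625/7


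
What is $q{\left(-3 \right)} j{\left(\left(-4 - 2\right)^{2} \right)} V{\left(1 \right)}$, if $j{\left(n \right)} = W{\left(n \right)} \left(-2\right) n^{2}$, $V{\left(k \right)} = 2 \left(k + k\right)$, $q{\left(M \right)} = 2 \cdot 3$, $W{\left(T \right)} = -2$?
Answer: $124416$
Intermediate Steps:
$q{\left(M \right)} = 6$
$V{\left(k \right)} = 4 k$ ($V{\left(k \right)} = 2 \cdot 2 k = 4 k$)
$j{\left(n \right)} = 4 n^{2}$ ($j{\left(n \right)} = \left(-2\right) \left(-2\right) n^{2} = 4 n^{2}$)
$q{\left(-3 \right)} j{\left(\left(-4 - 2\right)^{2} \right)} V{\left(1 \right)} = 6 \cdot 4 \left(\left(-4 - 2\right)^{2}\right)^{2} \cdot 4 \cdot 1 = 6 \cdot 4 \left(\left(-6\right)^{2}\right)^{2} \cdot 4 = 6 \cdot 4 \cdot 36^{2} \cdot 4 = 6 \cdot 4 \cdot 1296 \cdot 4 = 6 \cdot 5184 \cdot 4 = 31104 \cdot 4 = 124416$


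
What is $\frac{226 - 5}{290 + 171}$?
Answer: $\frac{221}{461} \approx 0.47939$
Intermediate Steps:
$\frac{226 - 5}{290 + 171} = \frac{221}{461}$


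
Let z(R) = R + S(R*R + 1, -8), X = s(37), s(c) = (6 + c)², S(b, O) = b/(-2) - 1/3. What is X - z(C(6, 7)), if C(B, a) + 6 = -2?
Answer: 11339/6 ≈ 1889.8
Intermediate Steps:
C(B, a) = -8 (C(B, a) = -6 - 2 = -8)
S(b, O) = -⅓ - b/2 (S(b, O) = b*(-½) - 1*⅓ = -b/2 - ⅓ = -⅓ - b/2)
X = 1849 (X = (6 + 37)² = 43² = 1849)
z(R) = -⅚ + R - R²/2 (z(R) = R + (-⅓ - (R*R + 1)/2) = R + (-⅓ - (R² + 1)/2) = R + (-⅓ - (1 + R²)/2) = R + (-⅓ + (-½ - R²/2)) = R + (-⅚ - R²/2) = -⅚ + R - R²/2)
X - z(C(6, 7)) = 1849 - (-⅚ - 8 - ½*(-8)²) = 1849 - (-⅚ - 8 - ½*64) = 1849 - (-⅚ - 8 - 32) = 1849 - 1*(-245/6) = 1849 + 245/6 = 11339/6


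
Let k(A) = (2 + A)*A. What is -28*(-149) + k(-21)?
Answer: 4571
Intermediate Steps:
k(A) = A*(2 + A)
-28*(-149) + k(-21) = -28*(-149) - 21*(2 - 21) = 4172 - 21*(-19) = 4172 + 399 = 4571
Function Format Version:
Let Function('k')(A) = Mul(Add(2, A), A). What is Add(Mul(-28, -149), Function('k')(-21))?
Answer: 4571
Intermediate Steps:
Function('k')(A) = Mul(A, Add(2, A))
Add(Mul(-28, -149), Function('k')(-21)) = Add(Mul(-28, -149), Mul(-21, Add(2, -21))) = Add(4172, Mul(-21, -19)) = Add(4172, 399) = 4571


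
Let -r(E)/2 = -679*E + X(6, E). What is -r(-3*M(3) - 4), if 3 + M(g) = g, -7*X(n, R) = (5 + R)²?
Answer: 38022/7 ≈ 5431.7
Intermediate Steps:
X(n, R) = -(5 + R)²/7
M(g) = -3 + g
r(E) = 1358*E + 2*(5 + E)²/7 (r(E) = -2*(-679*E - (5 + E)²/7) = 1358*E + 2*(5 + E)²/7)
-r(-3*M(3) - 4) = -(1358*(-3*(-3 + 3) - 4) + 2*(5 + (-3*(-3 + 3) - 4))²/7) = -(1358*(-3*0 - 4) + 2*(5 + (-3*0 - 4))²/7) = -(1358*(0 - 4) + 2*(5 + (0 - 4))²/7) = -(1358*(-4) + 2*(5 - 4)²/7) = -(-5432 + (2/7)*1²) = -(-5432 + (2/7)*1) = -(-5432 + 2/7) = -1*(-38022/7) = 38022/7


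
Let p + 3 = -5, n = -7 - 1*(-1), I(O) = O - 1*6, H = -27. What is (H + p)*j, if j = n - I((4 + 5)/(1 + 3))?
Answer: 315/4 ≈ 78.750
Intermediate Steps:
I(O) = -6 + O (I(O) = O - 6 = -6 + O)
n = -6 (n = -7 + 1 = -6)
p = -8 (p = -3 - 5 = -8)
j = -9/4 (j = -6 - (-6 + (4 + 5)/(1 + 3)) = -6 - (-6 + 9/4) = -6 - 1*(-15/4) = -6 + 15/4 = -9/4 ≈ -2.2500)
(H + p)*j = (-27 - 8)*(-9/4) = -35*(-9/4) = 315/4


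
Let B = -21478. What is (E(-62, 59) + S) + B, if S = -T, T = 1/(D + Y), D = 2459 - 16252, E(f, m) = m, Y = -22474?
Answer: -776802872/36267 ≈ -21419.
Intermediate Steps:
D = -13793
T = -1/36267 (T = 1/(-13793 - 22474) = 1/(-36267) = -1/36267 ≈ -2.7573e-5)
S = 1/36267 (S = -1*(-1/36267) = 1/36267 ≈ 2.7573e-5)
(E(-62, 59) + S) + B = (59 + 1/36267) - 21478 = 2139754/36267 - 21478 = -776802872/36267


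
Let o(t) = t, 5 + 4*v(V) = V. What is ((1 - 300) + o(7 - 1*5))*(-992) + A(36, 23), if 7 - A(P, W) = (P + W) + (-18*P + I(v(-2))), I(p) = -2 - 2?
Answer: 295224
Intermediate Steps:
v(V) = -5/4 + V/4
I(p) = -4
A(P, W) = 11 - W + 17*P (A(P, W) = 7 - ((P + W) + (-18*P - 4)) = 7 - ((P + W) + (-4 - 18*P)) = 7 - (-4 + W - 17*P) = 7 + (4 - W + 17*P) = 11 - W + 17*P)
((1 - 300) + o(7 - 1*5))*(-992) + A(36, 23) = ((1 - 300) + (7 - 1*5))*(-992) + (11 - 1*23 + 17*36) = (-299 + (7 - 5))*(-992) + (11 - 23 + 612) = (-299 + 2)*(-992) + 600 = -297*(-992) + 600 = 294624 + 600 = 295224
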